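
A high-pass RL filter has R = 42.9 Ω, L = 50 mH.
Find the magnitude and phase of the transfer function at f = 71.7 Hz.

Step 1 — Angular frequency: ω = 2π·71.7 = 450.5 rad/s.
Step 2 — Transfer function: H(jω) = jωL/(R + jωL).
Step 3 — Numerator jωL = j·22.53; denominator R + jωL = 42.9 + j22.53.
Step 4 — H = 0.2161 + j0.4116.
Step 5 — Magnitude: |H| = 0.4649 (-6.7 dB); phase: φ = 62.3°.

|H| = 0.4649 (-6.7 dB), φ = 62.3°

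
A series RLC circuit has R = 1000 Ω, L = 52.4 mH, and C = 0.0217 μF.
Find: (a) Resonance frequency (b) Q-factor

Step 1 — Resonance condition Im(Z)=0 gives ω₀ = 1/√(LC).
Step 2 — ω₀ = 1/√(0.0524·2.17e-08) = 2.966e+04 rad/s.
Step 3 — f₀ = ω₀/(2π) = 4720 Hz.
Step 4 — Series Q: Q = ω₀L/R = 2.966e+04·0.0524/1000 = 1.554.

(a) f₀ = 4720 Hz  (b) Q = 1.554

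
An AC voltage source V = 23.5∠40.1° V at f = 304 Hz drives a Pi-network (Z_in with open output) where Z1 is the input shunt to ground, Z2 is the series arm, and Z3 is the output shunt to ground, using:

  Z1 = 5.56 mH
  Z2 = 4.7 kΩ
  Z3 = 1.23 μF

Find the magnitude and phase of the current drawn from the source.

Step 1 — Angular frequency: ω = 2π·f = 2π·304 = 1910 rad/s.
Step 2 — Component impedances:
  Z1: Z = jωL = j·1910·0.00556 = 0 + j10.62 Ω
  Z2: Z = R = 4700 Ω
  Z3: Z = 1/(jωC) = -j/(ω·C) = 0 - j425.6 Ω
Step 3 — With open output, the series arm Z2 and the output shunt Z3 appear in series to ground: Z2 + Z3 = 4700 - j425.6 Ω.
Step 4 — Parallel with input shunt Z1: Z_in = Z1 || (Z2 + Z3) = 0.02381 + j10.62 Ω = 10.62∠89.9° Ω.
Step 5 — Source phasor: V = 23.5∠40.1° V = 17.98 + j15.14 V.
Step 6 — Ohm's law: I = V / Z_total = (17.98 + j15.14) / (0.02381 + j10.62) = 1.429 - j1.689 A.
Step 7 — Convert to polar: |I| = 2.212 A, ∠I = -49.8°.

I = 2.212∠-49.8° A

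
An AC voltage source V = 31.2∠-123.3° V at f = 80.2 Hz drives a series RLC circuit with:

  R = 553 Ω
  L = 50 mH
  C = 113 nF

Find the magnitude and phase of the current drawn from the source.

Step 1 — Angular frequency: ω = 2π·f = 2π·80.2 = 503.9 rad/s.
Step 2 — Component impedances:
  R: Z = R = 553 Ω
  L: Z = jωL = j·503.9·0.05 = 0 + j25.2 Ω
  C: Z = 1/(jωC) = -j/(ω·C) = 0 - j1.756e+04 Ω
Step 3 — Series combination: Z_total = R + L + C = 553 - j1.754e+04 Ω = 1.755e+04∠-88.2° Ω.
Step 4 — Source phasor: V = 31.2∠-123.3° V = -17.13 - j26.08 V.
Step 5 — Ohm's law: I = V / Z_total = (-17.13 - j26.08) / (553 - j1.754e+04) = 0.001455 - j0.001023 A.
Step 6 — Convert to polar: |I| = 0.001778 A, ∠I = -35.1°.

I = 0.001778∠-35.1° A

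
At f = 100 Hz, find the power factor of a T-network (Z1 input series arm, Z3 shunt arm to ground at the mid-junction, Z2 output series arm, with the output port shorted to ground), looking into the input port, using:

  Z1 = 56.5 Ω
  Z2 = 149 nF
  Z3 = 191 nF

Step 1 — Angular frequency: ω = 2π·f = 2π·100 = 628.3 rad/s.
Step 2 — Component impedances:
  Z1: Z = R = 56.5 Ω
  Z2: Z = 1/(jωC) = -j/(ω·C) = 0 - j1.068e+04 Ω
  Z3: Z = 1/(jωC) = -j/(ω·C) = 0 - j8333 Ω
Step 3 — With the output port shorted to ground, the output series arm Z2 runs from the junction to ground; the shunt arm Z3 also runs from the junction to ground. They appear in parallel: Z3 || Z2 = 0 - j4681 Ω.
Step 4 — Series with input arm Z1: Z_in = Z1 + (Z3 || Z2) = 56.5 - j4681 Ω = 4681∠-89.3° Ω.
Step 5 — Power factor: PF = cos(φ) = Re(Z)/|Z| = 56.5/4681 = 0.01207.
Step 6 — Type: Im(Z) = -4681 ⇒ leading (phase φ = -89.3°).

PF = 0.01207 (leading, φ = -89.3°)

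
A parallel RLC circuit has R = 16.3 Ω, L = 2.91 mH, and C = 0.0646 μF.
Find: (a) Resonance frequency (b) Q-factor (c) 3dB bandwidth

Step 1 — Resonance: ω₀ = 1/√(LC) = 1/√(0.00291·6.46e-08) = 7.294e+04 rad/s.
Step 2 — f₀ = ω₀/(2π) = 1.161e+04 Hz.
Step 3 — Parallel Q: Q = R/(ω₀L) = 16.3/(7.294e+04·0.00291) = 0.0768.
Step 4 — Bandwidth: Δω = ω₀/Q = 9.497e+05 rad/s; BW = Δω/(2π) = 1.511e+05 Hz.

(a) f₀ = 1.161e+04 Hz  (b) Q = 0.0768  (c) BW = 1.511e+05 Hz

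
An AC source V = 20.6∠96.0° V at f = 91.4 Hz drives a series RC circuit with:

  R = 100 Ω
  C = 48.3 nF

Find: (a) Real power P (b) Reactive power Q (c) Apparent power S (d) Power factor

Step 1 — Angular frequency: ω = 2π·f = 2π·91.4 = 574.3 rad/s.
Step 2 — Component impedances:
  R: Z = R = 100 Ω
  C: Z = 1/(jωC) = -j/(ω·C) = 0 - j3.605e+04 Ω
Step 3 — Series combination: Z_total = R + C = 100 - j3.605e+04 Ω = 3.605e+04∠-89.8° Ω.
Step 4 — Source phasor: V = 20.6∠96.0° V = -2.153 + j20.49 V.
Step 5 — Current: I = V / Z = -0.0005684 - j5.815e-05 A = 0.0005714∠-174.2° A.
Step 6 — Complex power: S = V·I* = 3.265e-05 - j0.01177 VA.
Step 7 — Real power: P = Re(S) = 3.265e-05 W.
Step 8 — Reactive power: Q = Im(S) = -0.01177 VAR.
Step 9 — Apparent power: |S| = 0.01177 VA.
Step 10 — Power factor: PF = P/|S| = 0.002774 (leading).

(a) P = 3.265e-05 W  (b) Q = -0.01177 VAR  (c) S = 0.01177 VA  (d) PF = 0.002774 (leading)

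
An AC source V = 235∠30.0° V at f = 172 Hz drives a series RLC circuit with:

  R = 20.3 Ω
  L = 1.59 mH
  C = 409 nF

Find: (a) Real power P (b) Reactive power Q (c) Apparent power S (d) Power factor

Step 1 — Angular frequency: ω = 2π·f = 2π·172 = 1081 rad/s.
Step 2 — Component impedances:
  R: Z = R = 20.3 Ω
  L: Z = jωL = j·1081·0.00159 = 0 + j1.718 Ω
  C: Z = 1/(jωC) = -j/(ω·C) = 0 - j2262 Ω
Step 3 — Series combination: Z_total = R + L + C = 20.3 - j2261 Ω = 2261∠-89.5° Ω.
Step 4 — Source phasor: V = 235∠30.0° V = 203.5 + j117.5 V.
Step 5 — Current: I = V / Z = -0.05116 + j0.09048 A = 0.1039∠119.5° A.
Step 6 — Complex power: S = V·I* = 0.2193 - j24.43 VA.
Step 7 — Real power: P = Re(S) = 0.2193 W.
Step 8 — Reactive power: Q = Im(S) = -24.43 VAR.
Step 9 — Apparent power: |S| = 24.43 VA.
Step 10 — Power factor: PF = P/|S| = 0.008979 (leading).

(a) P = 0.2193 W  (b) Q = -24.43 VAR  (c) S = 24.43 VA  (d) PF = 0.008979 (leading)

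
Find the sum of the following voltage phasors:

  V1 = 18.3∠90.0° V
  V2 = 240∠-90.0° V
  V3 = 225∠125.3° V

Step 1 — Convert each phasor to rectangular form:
  V1 = 18.3·(cos(90.0°) + j·sin(90.0°)) = 0 + j18.3 V
  V2 = 240·(cos(-90.0°) + j·sin(-90.0°)) = 0 - j240 V
  V3 = 225·(cos(125.3°) + j·sin(125.3°)) = -130 + j183.6 V
Step 2 — Sum components: V_total = -130 - j38.07 V.
Step 3 — Convert to polar: |V_total| = 135.5 V, ∠V_total = -163.7°.

V_total = 135.5∠-163.7° V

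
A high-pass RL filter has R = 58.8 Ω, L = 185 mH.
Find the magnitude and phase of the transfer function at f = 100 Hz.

Step 1 — Angular frequency: ω = 2π·100 = 628.3 rad/s.
Step 2 — Transfer function: H(jω) = jωL/(R + jωL).
Step 3 — Numerator jωL = j·116.2; denominator R + jωL = 58.8 + j116.2.
Step 4 — H = 0.7962 + j0.4028.
Step 5 — Magnitude: |H| = 0.8923 (-1.0 dB); phase: φ = 26.8°.

|H| = 0.8923 (-1.0 dB), φ = 26.8°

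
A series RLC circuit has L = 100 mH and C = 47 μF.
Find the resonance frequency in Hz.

Step 1 — Resonance condition Im(Z)=0 gives ω₀ = 1/√(LC).
Step 2 — ω₀ = 1/√(0.1·4.7e-05) = 461.3 rad/s.
Step 3 — f₀ = ω₀/(2π) = 73.41 Hz.

f₀ = 73.41 Hz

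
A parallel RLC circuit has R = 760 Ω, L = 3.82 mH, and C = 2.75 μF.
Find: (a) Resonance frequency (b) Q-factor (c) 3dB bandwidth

Step 1 — Resonance: ω₀ = 1/√(LC) = 1/√(0.00382·2.75e-06) = 9757 rad/s.
Step 2 — f₀ = ω₀/(2π) = 1553 Hz.
Step 3 — Parallel Q: Q = R/(ω₀L) = 760/(9757·0.00382) = 20.39.
Step 4 — Bandwidth: Δω = ω₀/Q = 478.5 rad/s; BW = Δω/(2π) = 76.15 Hz.

(a) f₀ = 1553 Hz  (b) Q = 20.39  (c) BW = 76.15 Hz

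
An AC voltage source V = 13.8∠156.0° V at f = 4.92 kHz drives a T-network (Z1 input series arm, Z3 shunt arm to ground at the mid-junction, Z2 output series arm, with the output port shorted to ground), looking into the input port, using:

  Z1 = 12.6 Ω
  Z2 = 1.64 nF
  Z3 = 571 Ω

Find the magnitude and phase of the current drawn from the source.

Step 1 — Angular frequency: ω = 2π·f = 2π·4920 = 3.091e+04 rad/s.
Step 2 — Component impedances:
  Z1: Z = R = 12.6 Ω
  Z2: Z = 1/(jωC) = -j/(ω·C) = 0 - j1.972e+04 Ω
  Z3: Z = R = 571 Ω
Step 3 — With the output port shorted to ground, the output series arm Z2 runs from the junction to ground; the shunt arm Z3 also runs from the junction to ground. They appear in parallel: Z3 || Z2 = 570.5 - j16.52 Ω.
Step 4 — Series with input arm Z1: Z_in = Z1 + (Z3 || Z2) = 583.1 - j16.52 Ω = 583.4∠-1.6° Ω.
Step 5 — Source phasor: V = 13.8∠156.0° V = -12.61 + j5.613 V.
Step 6 — Ohm's law: I = V / Z_total = (-12.61 + j5.613) / (583.1 - j16.52) = -0.02187 + j0.009006 A.
Step 7 — Convert to polar: |I| = 0.02366 A, ∠I = 157.6°.

I = 0.02366∠157.6° A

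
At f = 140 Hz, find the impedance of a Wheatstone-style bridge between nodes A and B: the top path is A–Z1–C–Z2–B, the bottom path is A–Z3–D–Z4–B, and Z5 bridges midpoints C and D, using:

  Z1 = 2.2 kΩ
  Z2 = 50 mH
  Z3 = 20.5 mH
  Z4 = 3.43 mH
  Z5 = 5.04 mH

Step 1 — Angular frequency: ω = 2π·f = 2π·140 = 879.6 rad/s.
Step 2 — Component impedances:
  Z1: Z = R = 2200 Ω
  Z2: Z = jωL = j·879.6·0.05 = 0 + j43.98 Ω
  Z3: Z = jωL = j·879.6·0.0205 = 0 + j18.03 Ω
  Z4: Z = jωL = j·879.6·0.00343 = 0 + j3.017 Ω
  Z5: Z = jωL = j·879.6·0.00504 = 0 + j4.433 Ω
Step 3 — Bridge requires nodal analysis (the Z5 bridge couples midpoints C and D, so the two paths cannot be reduced to a simple series/parallel combination). Setting node B to ground and injecting 1 A at node A, the 3-node admittance system at A, C, D solves to V_A = Z_AB = 0.1521 + j20.87 Ω = 20.87∠89.6° Ω.

Z = 0.1521 + j20.87 Ω = 20.87∠89.6° Ω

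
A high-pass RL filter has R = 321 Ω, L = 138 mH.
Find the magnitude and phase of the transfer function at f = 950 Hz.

Step 1 — Angular frequency: ω = 2π·950 = 5969 rad/s.
Step 2 — Transfer function: H(jω) = jωL/(R + jωL).
Step 3 — Numerator jωL = j·823.7; denominator R + jωL = 321 + j823.7.
Step 4 — H = 0.8682 + j0.3383.
Step 5 — Magnitude: |H| = 0.9318 (-0.6 dB); phase: φ = 21.3°.

|H| = 0.9318 (-0.6 dB), φ = 21.3°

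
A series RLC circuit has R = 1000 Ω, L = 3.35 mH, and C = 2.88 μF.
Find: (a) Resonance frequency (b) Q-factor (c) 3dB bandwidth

Step 1 — Resonance: ω₀ = 1/√(LC) = 1/√(0.00335·2.88e-06) = 1.018e+04 rad/s.
Step 2 — f₀ = ω₀/(2π) = 1620 Hz.
Step 3 — Series Q: Q = ω₀L/R = 1.018e+04·0.00335/1000 = 0.03411.
Step 4 — Bandwidth: Δω = ω₀/Q = 2.985e+05 rad/s; BW = Δω/(2π) = 4.751e+04 Hz.

(a) f₀ = 1620 Hz  (b) Q = 0.03411  (c) BW = 4.751e+04 Hz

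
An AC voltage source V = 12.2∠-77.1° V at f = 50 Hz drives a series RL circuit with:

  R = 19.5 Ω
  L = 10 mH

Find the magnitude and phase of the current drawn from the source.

Step 1 — Angular frequency: ω = 2π·f = 2π·50 = 314.2 rad/s.
Step 2 — Component impedances:
  R: Z = R = 19.5 Ω
  L: Z = jωL = j·314.2·0.01 = 0 + j3.142 Ω
Step 3 — Series combination: Z_total = R + L = 19.5 + j3.142 Ω = 19.75∠9.2° Ω.
Step 4 — Source phasor: V = 12.2∠-77.1° V = 2.724 - j11.89 V.
Step 5 — Ohm's law: I = V / Z_total = (2.724 - j11.89) / (19.5 + j3.142) = 0.04038 - j0.6164 A.
Step 6 — Convert to polar: |I| = 0.6177 A, ∠I = -86.3°.

I = 0.6177∠-86.3° A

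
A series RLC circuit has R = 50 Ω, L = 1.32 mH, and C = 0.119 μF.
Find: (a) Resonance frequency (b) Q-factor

Step 1 — Resonance condition Im(Z)=0 gives ω₀ = 1/√(LC).
Step 2 — ω₀ = 1/√(0.00132·1.19e-07) = 7.979e+04 rad/s.
Step 3 — f₀ = ω₀/(2π) = 1.27e+04 Hz.
Step 4 — Series Q: Q = ω₀L/R = 7.979e+04·0.00132/50 = 2.106.

(a) f₀ = 1.27e+04 Hz  (b) Q = 2.106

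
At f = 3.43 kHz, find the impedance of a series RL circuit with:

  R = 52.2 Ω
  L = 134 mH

Step 1 — Angular frequency: ω = 2π·f = 2π·3430 = 2.155e+04 rad/s.
Step 2 — Component impedances:
  R: Z = R = 52.2 Ω
  L: Z = jωL = j·2.155e+04·0.134 = 0 + j2888 Ω
Step 3 — Series combination: Z_total = R + L = 52.2 + j2888 Ω = 2888∠89.0° Ω.

Z = 52.2 + j2888 Ω = 2888∠89.0° Ω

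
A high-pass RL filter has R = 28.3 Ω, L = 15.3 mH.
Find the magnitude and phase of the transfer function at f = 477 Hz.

Step 1 — Angular frequency: ω = 2π·477 = 2997 rad/s.
Step 2 — Transfer function: H(jω) = jωL/(R + jωL).
Step 3 — Numerator jωL = j·45.86; denominator R + jωL = 28.3 + j45.86.
Step 4 — H = 0.7242 + j0.4469.
Step 5 — Magnitude: |H| = 0.851 (-1.4 dB); phase: φ = 31.7°.

|H| = 0.851 (-1.4 dB), φ = 31.7°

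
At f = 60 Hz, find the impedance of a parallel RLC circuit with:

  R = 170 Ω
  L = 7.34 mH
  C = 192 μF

Step 1 — Angular frequency: ω = 2π·f = 2π·60 = 377 rad/s.
Step 2 — Component impedances:
  R: Z = R = 170 Ω
  L: Z = jωL = j·377·0.00734 = 0 + j2.767 Ω
  C: Z = 1/(jωC) = -j/(ω·C) = 0 - j13.82 Ω
Step 3 — Parallel combination: 1/Z_total = 1/R + 1/L + 1/C; Z_total = 0.0704 + j3.459 Ω = 3.459∠88.8° Ω.

Z = 0.0704 + j3.459 Ω = 3.459∠88.8° Ω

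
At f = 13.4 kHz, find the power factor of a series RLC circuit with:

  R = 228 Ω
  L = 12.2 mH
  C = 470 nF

Step 1 — Angular frequency: ω = 2π·f = 2π·1.34e+04 = 8.419e+04 rad/s.
Step 2 — Component impedances:
  R: Z = R = 228 Ω
  L: Z = jωL = j·8.419e+04·0.0122 = 0 + j1027 Ω
  C: Z = 1/(jωC) = -j/(ω·C) = 0 - j25.27 Ω
Step 3 — Series combination: Z_total = R + L + C = 228 + j1002 Ω = 1028∠77.2° Ω.
Step 4 — Power factor: PF = cos(φ) = Re(Z)/|Z| = 228/1027.5 = 0.2219.
Step 5 — Type: Im(Z) = 1002 ⇒ lagging (phase φ = 77.2°).

PF = 0.2219 (lagging, φ = 77.2°)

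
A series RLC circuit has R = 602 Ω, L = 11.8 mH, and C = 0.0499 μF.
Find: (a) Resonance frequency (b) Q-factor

Step 1 — Resonance condition Im(Z)=0 gives ω₀ = 1/√(LC).
Step 2 — ω₀ = 1/√(0.0118·4.99e-08) = 4.121e+04 rad/s.
Step 3 — f₀ = ω₀/(2π) = 6559 Hz.
Step 4 — Series Q: Q = ω₀L/R = 4.121e+04·0.0118/602 = 0.8078.

(a) f₀ = 6559 Hz  (b) Q = 0.8078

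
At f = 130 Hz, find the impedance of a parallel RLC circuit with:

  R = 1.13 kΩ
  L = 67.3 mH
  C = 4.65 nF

Step 1 — Angular frequency: ω = 2π·f = 2π·130 = 816.8 rad/s.
Step 2 — Component impedances:
  R: Z = R = 1130 Ω
  L: Z = jωL = j·816.8·0.0673 = 0 + j54.97 Ω
  C: Z = 1/(jωC) = -j/(ω·C) = 0 - j2.633e+05 Ω
Step 3 — Parallel combination: 1/Z_total = 1/R + 1/L + 1/C; Z_total = 2.669 + j54.85 Ω = 54.92∠87.2° Ω.

Z = 2.669 + j54.85 Ω = 54.92∠87.2° Ω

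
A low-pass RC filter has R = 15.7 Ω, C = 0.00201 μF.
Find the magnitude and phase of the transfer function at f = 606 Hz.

Step 1 — Angular frequency: ω = 2π·606 = 3808 rad/s.
Step 2 — Transfer function: H(jω) = 1/(1 + jωRC).
Step 3 — Denominator: 1 + jωRC = 1 + j·3808·15.7·2.01e-09 = 1 + j0.0001202.
Step 4 — H = 1 - j0.0001202.
Step 5 — Magnitude: |H| = 1 (-0.0 dB); phase: φ = -0.0°.

|H| = 1 (-0.0 dB), φ = -0.0°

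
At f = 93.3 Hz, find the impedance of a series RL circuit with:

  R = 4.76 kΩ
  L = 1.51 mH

Step 1 — Angular frequency: ω = 2π·f = 2π·93.3 = 586.2 rad/s.
Step 2 — Component impedances:
  R: Z = R = 4760 Ω
  L: Z = jωL = j·586.2·0.00151 = 0 + j0.8852 Ω
Step 3 — Series combination: Z_total = R + L = 4760 + j0.8852 Ω = 4760∠0.0° Ω.

Z = 4760 + j0.8852 Ω = 4760∠0.0° Ω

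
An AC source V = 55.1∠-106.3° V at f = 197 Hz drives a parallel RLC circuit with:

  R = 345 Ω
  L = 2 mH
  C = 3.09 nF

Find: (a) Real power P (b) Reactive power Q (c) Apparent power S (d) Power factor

Step 1 — Angular frequency: ω = 2π·f = 2π·197 = 1238 rad/s.
Step 2 — Component impedances:
  R: Z = R = 345 Ω
  L: Z = jωL = j·1238·0.002 = 0 + j2.476 Ω
  C: Z = 1/(jωC) = -j/(ω·C) = 0 - j2.615e+05 Ω
Step 3 — Parallel combination: 1/Z_total = 1/R + 1/L + 1/C; Z_total = 0.01776 + j2.475 Ω = 2.476∠89.6° Ω.
Step 4 — Source phasor: V = 55.1∠-106.3° V = -15.46 - j52.89 V.
Step 5 — Current: I = V / Z = -21.41 + j6.094 A = 22.26∠164.1° A.
Step 6 — Complex power: S = V·I* = 8.8 + j1226 VA.
Step 7 — Real power: P = Re(S) = 8.8 W.
Step 8 — Reactive power: Q = Im(S) = 1226 VAR.
Step 9 — Apparent power: |S| = 1226 VA.
Step 10 — Power factor: PF = P/|S| = 0.007175 (lagging).

(a) P = 8.8 W  (b) Q = 1226 VAR  (c) S = 1226 VA  (d) PF = 0.007175 (lagging)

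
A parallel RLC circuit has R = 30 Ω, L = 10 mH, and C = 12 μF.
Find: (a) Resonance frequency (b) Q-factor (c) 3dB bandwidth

Step 1 — Resonance: ω₀ = 1/√(LC) = 1/√(0.01·1.2e-05) = 2887 rad/s.
Step 2 — f₀ = ω₀/(2π) = 459.4 Hz.
Step 3 — Parallel Q: Q = R/(ω₀L) = 30/(2887·0.01) = 1.039.
Step 4 — Bandwidth: Δω = ω₀/Q = 2778 rad/s; BW = Δω/(2π) = 442.1 Hz.

(a) f₀ = 459.4 Hz  (b) Q = 1.039  (c) BW = 442.1 Hz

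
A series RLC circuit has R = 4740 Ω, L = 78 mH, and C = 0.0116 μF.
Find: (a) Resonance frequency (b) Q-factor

Step 1 — Resonance condition Im(Z)=0 gives ω₀ = 1/√(LC).
Step 2 — ω₀ = 1/√(0.078·1.16e-08) = 3.324e+04 rad/s.
Step 3 — f₀ = ω₀/(2π) = 5291 Hz.
Step 4 — Series Q: Q = ω₀L/R = 3.324e+04·0.078/4740 = 0.5471.

(a) f₀ = 5291 Hz  (b) Q = 0.5471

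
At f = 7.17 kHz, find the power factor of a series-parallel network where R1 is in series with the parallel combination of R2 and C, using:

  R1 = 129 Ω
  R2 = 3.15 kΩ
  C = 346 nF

Step 1 — Angular frequency: ω = 2π·f = 2π·7170 = 4.505e+04 rad/s.
Step 2 — Component impedances:
  R1: Z = R = 129 Ω
  R2: Z = R = 3150 Ω
  C: Z = 1/(jωC) = -j/(ω·C) = 0 - j64.15 Ω
Step 3 — Parallel branch: R2 || C = 1/(1/R2 + 1/C) = 1.306 - j64.13 Ω.
Step 4 — Series with R1: Z_total = R1 + (R2 || C) = 130.3 - j64.13 Ω = 145.2∠-26.2° Ω.
Step 5 — Power factor: PF = cos(φ) = Re(Z)/|Z| = 130.306/145.231 = 0.8972.
Step 6 — Type: Im(Z) = -64.13 ⇒ leading (phase φ = -26.2°).

PF = 0.8972 (leading, φ = -26.2°)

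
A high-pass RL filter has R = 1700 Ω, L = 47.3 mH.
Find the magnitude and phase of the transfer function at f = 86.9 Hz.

Step 1 — Angular frequency: ω = 2π·86.9 = 546 rad/s.
Step 2 — Transfer function: H(jω) = jωL/(R + jωL).
Step 3 — Numerator jωL = j·25.83; denominator R + jωL = 1700 + j25.83.
Step 4 — H = 0.0002307 + j0.01519.
Step 5 — Magnitude: |H| = 0.01519 (-36.4 dB); phase: φ = 89.1°.

|H| = 0.01519 (-36.4 dB), φ = 89.1°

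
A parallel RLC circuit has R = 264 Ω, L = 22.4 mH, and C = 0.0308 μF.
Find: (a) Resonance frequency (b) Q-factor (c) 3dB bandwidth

Step 1 — Resonance: ω₀ = 1/√(LC) = 1/√(0.0224·3.08e-08) = 3.807e+04 rad/s.
Step 2 — f₀ = ω₀/(2π) = 6059 Hz.
Step 3 — Parallel Q: Q = R/(ω₀L) = 264/(3.807e+04·0.0224) = 0.3096.
Step 4 — Bandwidth: Δω = ω₀/Q = 1.23e+05 rad/s; BW = Δω/(2π) = 1.957e+04 Hz.

(a) f₀ = 6059 Hz  (b) Q = 0.3096  (c) BW = 1.957e+04 Hz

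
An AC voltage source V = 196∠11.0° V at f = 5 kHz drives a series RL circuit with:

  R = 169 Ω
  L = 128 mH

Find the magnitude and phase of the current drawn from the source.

Step 1 — Angular frequency: ω = 2π·f = 2π·5000 = 3.142e+04 rad/s.
Step 2 — Component impedances:
  R: Z = R = 169 Ω
  L: Z = jωL = j·3.142e+04·0.128 = 0 + j4021 Ω
Step 3 — Series combination: Z_total = R + L = 169 + j4021 Ω = 4025∠87.6° Ω.
Step 4 — Source phasor: V = 196∠11.0° V = 192.4 + j37.4 V.
Step 5 — Ohm's law: I = V / Z_total = (192.4 + j37.4) / (169 + j4021) = 0.01129 - j0.04737 A.
Step 6 — Convert to polar: |I| = 0.0487 A, ∠I = -76.6°.

I = 0.0487∠-76.6° A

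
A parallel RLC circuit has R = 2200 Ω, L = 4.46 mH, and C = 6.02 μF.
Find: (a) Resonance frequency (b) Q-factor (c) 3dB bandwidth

Step 1 — Resonance: ω₀ = 1/√(LC) = 1/√(0.00446·6.02e-06) = 6103 rad/s.
Step 2 — f₀ = ω₀/(2π) = 971.3 Hz.
Step 3 — Parallel Q: Q = R/(ω₀L) = 2200/(6103·0.00446) = 80.83.
Step 4 — Bandwidth: Δω = ω₀/Q = 75.51 rad/s; BW = Δω/(2π) = 12.02 Hz.

(a) f₀ = 971.3 Hz  (b) Q = 80.83  (c) BW = 12.02 Hz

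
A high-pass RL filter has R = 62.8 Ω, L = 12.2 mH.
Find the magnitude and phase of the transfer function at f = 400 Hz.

Step 1 — Angular frequency: ω = 2π·400 = 2513 rad/s.
Step 2 — Transfer function: H(jω) = jωL/(R + jωL).
Step 3 — Numerator jωL = j·30.66; denominator R + jωL = 62.8 + j30.66.
Step 4 — H = 0.1925 + j0.3943.
Step 5 — Magnitude: |H| = 0.4387 (-7.2 dB); phase: φ = 64.0°.

|H| = 0.4387 (-7.2 dB), φ = 64.0°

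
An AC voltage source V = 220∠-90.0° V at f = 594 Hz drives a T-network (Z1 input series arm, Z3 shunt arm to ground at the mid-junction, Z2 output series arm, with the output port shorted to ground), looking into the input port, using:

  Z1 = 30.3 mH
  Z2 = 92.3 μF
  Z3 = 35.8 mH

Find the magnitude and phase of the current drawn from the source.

Step 1 — Angular frequency: ω = 2π·f = 2π·594 = 3732 rad/s.
Step 2 — Component impedances:
  Z1: Z = jωL = j·3732·0.0303 = 0 + j113.1 Ω
  Z2: Z = 1/(jωC) = -j/(ω·C) = 0 - j2.903 Ω
  Z3: Z = jωL = j·3732·0.0358 = 0 + j133.6 Ω
Step 3 — With the output port shorted to ground, the output series arm Z2 runs from the junction to ground; the shunt arm Z3 also runs from the junction to ground. They appear in parallel: Z3 || Z2 = 0 - j2.967 Ω.
Step 4 — Series with input arm Z1: Z_in = Z1 + (Z3 || Z2) = 0 + j110.1 Ω = 110.1∠90.0° Ω.
Step 5 — Source phasor: V = 220∠-90.0° V = 0 - j220 V.
Step 6 — Ohm's law: I = V / Z_total = (0 - j220) / (0 + j110.1) = -1.998 A.
Step 7 — Convert to polar: |I| = 1.998 A, ∠I = -180.0°.

I = 1.998∠-180.0° A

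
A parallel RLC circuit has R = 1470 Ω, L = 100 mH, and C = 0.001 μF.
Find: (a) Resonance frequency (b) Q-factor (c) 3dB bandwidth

Step 1 — Resonance: ω₀ = 1/√(LC) = 1/√(0.1·1e-09) = 1e+05 rad/s.
Step 2 — f₀ = ω₀/(2π) = 1.592e+04 Hz.
Step 3 — Parallel Q: Q = R/(ω₀L) = 1470/(1e+05·0.1) = 0.147.
Step 4 — Bandwidth: Δω = ω₀/Q = 6.803e+05 rad/s; BW = Δω/(2π) = 1.083e+05 Hz.

(a) f₀ = 1.592e+04 Hz  (b) Q = 0.147  (c) BW = 1.083e+05 Hz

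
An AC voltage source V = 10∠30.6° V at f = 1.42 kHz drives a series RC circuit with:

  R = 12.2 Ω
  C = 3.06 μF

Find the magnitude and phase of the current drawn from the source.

Step 1 — Angular frequency: ω = 2π·f = 2π·1420 = 8922 rad/s.
Step 2 — Component impedances:
  R: Z = R = 12.2 Ω
  C: Z = 1/(jωC) = -j/(ω·C) = 0 - j36.63 Ω
Step 3 — Series combination: Z_total = R + C = 12.2 - j36.63 Ω = 38.61∠-71.6° Ω.
Step 4 — Source phasor: V = 10∠30.6° V = 8.607 + j5.09 V.
Step 5 — Ohm's law: I = V / Z_total = (8.607 + j5.09) / (12.2 - j36.63) = -0.05464 + j0.2532 A.
Step 6 — Convert to polar: |I| = 0.259 A, ∠I = 102.2°.

I = 0.259∠102.2° A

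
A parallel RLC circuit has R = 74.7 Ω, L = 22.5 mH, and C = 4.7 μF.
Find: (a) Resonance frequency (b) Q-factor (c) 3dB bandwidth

Step 1 — Resonance: ω₀ = 1/√(LC) = 1/√(0.0225·4.7e-06) = 3075 rad/s.
Step 2 — f₀ = ω₀/(2π) = 489.4 Hz.
Step 3 — Parallel Q: Q = R/(ω₀L) = 74.7/(3075·0.0225) = 1.08.
Step 4 — Bandwidth: Δω = ω₀/Q = 2848 rad/s; BW = Δω/(2π) = 453.3 Hz.

(a) f₀ = 489.4 Hz  (b) Q = 1.08  (c) BW = 453.3 Hz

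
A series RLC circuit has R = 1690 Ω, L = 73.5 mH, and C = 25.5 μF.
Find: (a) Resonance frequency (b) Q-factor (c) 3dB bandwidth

Step 1 — Resonance condition Im(Z)=0 gives ω₀ = 1/√(LC).
Step 2 — ω₀ = 1/√(0.0735·2.55e-05) = 730.4 rad/s.
Step 3 — f₀ = ω₀/(2π) = 116.3 Hz.
Step 4 — Series Q: Q = ω₀L/R = 730.4·0.0735/1690 = 0.03177.
Step 5 — 3dB bandwidth: Δω = ω₀/Q = 2.299e+04 rad/s; BW = Δω/(2π) = 3659 Hz.

(a) f₀ = 116.3 Hz  (b) Q = 0.03177  (c) BW = 3659 Hz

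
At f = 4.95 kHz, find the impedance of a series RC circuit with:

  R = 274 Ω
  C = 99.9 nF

Step 1 — Angular frequency: ω = 2π·f = 2π·4950 = 3.11e+04 rad/s.
Step 2 — Component impedances:
  R: Z = R = 274 Ω
  C: Z = 1/(jωC) = -j/(ω·C) = 0 - j321.8 Ω
Step 3 — Series combination: Z_total = R + C = 274 - j321.8 Ω = 422.7∠-49.6° Ω.

Z = 274 - j321.8 Ω = 422.7∠-49.6° Ω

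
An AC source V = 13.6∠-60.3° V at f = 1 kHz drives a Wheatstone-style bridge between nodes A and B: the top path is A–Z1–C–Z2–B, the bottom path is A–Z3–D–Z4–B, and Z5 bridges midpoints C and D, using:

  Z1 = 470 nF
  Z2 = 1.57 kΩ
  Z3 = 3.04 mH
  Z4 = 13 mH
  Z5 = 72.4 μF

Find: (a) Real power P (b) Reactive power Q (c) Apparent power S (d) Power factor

Step 1 — Angular frequency: ω = 2π·f = 2π·1000 = 6283 rad/s.
Step 2 — Component impedances:
  Z1: Z = 1/(jωC) = -j/(ω·C) = 0 - j338.6 Ω
  Z2: Z = R = 1570 Ω
  Z3: Z = jωL = j·6283·0.00304 = 0 + j19.1 Ω
  Z4: Z = jωL = j·6283·0.013 = 0 + j81.68 Ω
  Z5: Z = 1/(jωC) = -j/(ω·C) = 0 - j2.198 Ω
Step 3 — Bridge requires nodal analysis (the Z5 bridge couples midpoints C and D, so the two paths cannot be reduced to a simple series/parallel combination). Setting node B to ground and injecting 1 A at node A, the 3-node admittance system at A, C, D solves to V_A = Z_AB = 4.252 + j101.7 Ω = 101.8∠87.6° Ω.
Step 4 — Source phasor: V = 13.6∠-60.3° V = 6.738 - j11.81 V.
Step 5 — Current: I = V / Z = -0.1132 - j0.07099 A = 0.1336∠-147.9° A.
Step 6 — Complex power: S = V·I* = 0.07591 + j1.815 VA.
Step 7 — Real power: P = Re(S) = 0.07591 W.
Step 8 — Reactive power: Q = Im(S) = 1.815 VAR.
Step 9 — Apparent power: |S| = 1.817 VA.
Step 10 — Power factor: PF = P/|S| = 0.04178 (lagging).

(a) P = 0.07591 W  (b) Q = 1.815 VAR  (c) S = 1.817 VA  (d) PF = 0.04178 (lagging)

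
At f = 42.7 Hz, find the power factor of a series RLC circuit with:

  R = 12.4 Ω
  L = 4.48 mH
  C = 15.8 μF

Step 1 — Angular frequency: ω = 2π·f = 2π·42.7 = 268.3 rad/s.
Step 2 — Component impedances:
  R: Z = R = 12.4 Ω
  L: Z = jωL = j·268.3·0.00448 = 0 + j1.202 Ω
  C: Z = 1/(jωC) = -j/(ω·C) = 0 - j235.9 Ω
Step 3 — Series combination: Z_total = R + L + C = 12.4 - j234.7 Ω = 235∠-87.0° Ω.
Step 4 — Power factor: PF = cos(φ) = Re(Z)/|Z| = 12.4/235.03 = 0.05276.
Step 5 — Type: Im(Z) = -234.7 ⇒ leading (phase φ = -87.0°).

PF = 0.05276 (leading, φ = -87.0°)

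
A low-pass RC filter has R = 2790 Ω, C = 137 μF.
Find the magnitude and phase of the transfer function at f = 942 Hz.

Step 1 — Angular frequency: ω = 2π·942 = 5919 rad/s.
Step 2 — Transfer function: H(jω) = 1/(1 + jωRC).
Step 3 — Denominator: 1 + jωRC = 1 + j·5919·2790·0.000137 = 1 + j2262.
Step 4 — H = 1.954e-07 - j0.000442.
Step 5 — Magnitude: |H| = 0.000442 (-67.1 dB); phase: φ = -90.0°.

|H| = 0.000442 (-67.1 dB), φ = -90.0°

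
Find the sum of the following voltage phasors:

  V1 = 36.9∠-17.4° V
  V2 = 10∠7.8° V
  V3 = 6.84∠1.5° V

Step 1 — Convert each phasor to rectangular form:
  V1 = 36.9·(cos(-17.4°) + j·sin(-17.4°)) = 35.21 - j11.03 V
  V2 = 10·(cos(7.8°) + j·sin(7.8°)) = 9.907 + j1.357 V
  V3 = 6.84·(cos(1.5°) + j·sin(1.5°)) = 6.838 + j0.1791 V
Step 2 — Sum components: V_total = 51.96 - j9.498 V.
Step 3 — Convert to polar: |V_total| = 52.82 V, ∠V_total = -10.4°.

V_total = 52.82∠-10.4° V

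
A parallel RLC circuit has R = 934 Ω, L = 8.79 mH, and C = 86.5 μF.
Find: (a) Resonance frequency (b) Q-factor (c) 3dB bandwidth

Step 1 — Resonance: ω₀ = 1/√(LC) = 1/√(0.00879·8.65e-05) = 1147 rad/s.
Step 2 — f₀ = ω₀/(2π) = 182.5 Hz.
Step 3 — Parallel Q: Q = R/(ω₀L) = 934/(1147·0.00879) = 92.65.
Step 4 — Bandwidth: Δω = ω₀/Q = 12.38 rad/s; BW = Δω/(2π) = 1.97 Hz.

(a) f₀ = 182.5 Hz  (b) Q = 92.65  (c) BW = 1.97 Hz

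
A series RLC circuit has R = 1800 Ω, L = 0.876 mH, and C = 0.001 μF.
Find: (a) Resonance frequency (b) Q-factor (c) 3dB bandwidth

Step 1 — Resonance: ω₀ = 1/√(LC) = 1/√(0.000876·1e-09) = 1.068e+06 rad/s.
Step 2 — f₀ = ω₀/(2π) = 1.7e+05 Hz.
Step 3 — Series Q: Q = ω₀L/R = 1.068e+06·0.000876/1800 = 0.52.
Step 4 — Bandwidth: Δω = ω₀/Q = 2.055e+06 rad/s; BW = Δω/(2π) = 3.27e+05 Hz.

(a) f₀ = 1.7e+05 Hz  (b) Q = 0.52  (c) BW = 3.27e+05 Hz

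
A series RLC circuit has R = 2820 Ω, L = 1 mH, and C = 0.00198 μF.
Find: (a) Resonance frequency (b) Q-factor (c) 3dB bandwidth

Step 1 — Resonance: ω₀ = 1/√(LC) = 1/√(0.001·1.98e-09) = 7.107e+05 rad/s.
Step 2 — f₀ = ω₀/(2π) = 1.131e+05 Hz.
Step 3 — Series Q: Q = ω₀L/R = 7.107e+05·0.001/2820 = 0.252.
Step 4 — Bandwidth: Δω = ω₀/Q = 2.82e+06 rad/s; BW = Δω/(2π) = 4.488e+05 Hz.

(a) f₀ = 1.131e+05 Hz  (b) Q = 0.252  (c) BW = 4.488e+05 Hz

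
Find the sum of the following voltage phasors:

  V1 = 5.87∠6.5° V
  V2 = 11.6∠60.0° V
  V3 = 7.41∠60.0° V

Step 1 — Convert each phasor to rectangular form:
  V1 = 5.87·(cos(6.5°) + j·sin(6.5°)) = 5.832 + j0.6645 V
  V2 = 11.6·(cos(60.0°) + j·sin(60.0°)) = 5.8 + j10.05 V
  V3 = 7.41·(cos(60.0°) + j·sin(60.0°)) = 3.705 + j6.417 V
Step 2 — Sum components: V_total = 15.34 + j17.13 V.
Step 3 — Convert to polar: |V_total| = 22.99 V, ∠V_total = 48.2°.

V_total = 22.99∠48.2° V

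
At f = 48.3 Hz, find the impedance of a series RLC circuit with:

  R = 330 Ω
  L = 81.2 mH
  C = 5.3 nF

Step 1 — Angular frequency: ω = 2π·f = 2π·48.3 = 303.5 rad/s.
Step 2 — Component impedances:
  R: Z = R = 330 Ω
  L: Z = jωL = j·303.5·0.0812 = 0 + j24.64 Ω
  C: Z = 1/(jωC) = -j/(ω·C) = 0 - j6.217e+05 Ω
Step 3 — Series combination: Z_total = R + L + C = 330 - j6.217e+05 Ω = 6.217e+05∠-90.0° Ω.

Z = 330 - j6.217e+05 Ω = 6.217e+05∠-90.0° Ω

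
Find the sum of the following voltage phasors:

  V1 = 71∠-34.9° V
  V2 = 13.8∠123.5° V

Step 1 — Convert each phasor to rectangular form:
  V1 = 71·(cos(-34.9°) + j·sin(-34.9°)) = 58.23 - j40.62 V
  V2 = 13.8·(cos(123.5°) + j·sin(123.5°)) = -7.617 + j11.51 V
Step 2 — Sum components: V_total = 50.61 - j29.11 V.
Step 3 — Convert to polar: |V_total| = 58.39 V, ∠V_total = -29.9°.

V_total = 58.39∠-29.9° V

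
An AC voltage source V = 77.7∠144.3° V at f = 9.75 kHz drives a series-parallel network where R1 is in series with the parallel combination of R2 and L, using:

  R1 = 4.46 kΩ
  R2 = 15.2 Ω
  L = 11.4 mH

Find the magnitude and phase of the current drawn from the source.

Step 1 — Angular frequency: ω = 2π·f = 2π·9750 = 6.126e+04 rad/s.
Step 2 — Component impedances:
  R1: Z = R = 4460 Ω
  R2: Z = R = 15.2 Ω
  L: Z = jωL = j·6.126e+04·0.0114 = 0 + j698.4 Ω
Step 3 — Parallel branch: R2 || L = 1/(1/R2 + 1/L) = 15.19 + j0.3307 Ω.
Step 4 — Series with R1: Z_total = R1 + (R2 || L) = 4475 + j0.3307 Ω = 4475∠0.0° Ω.
Step 5 — Source phasor: V = 77.7∠144.3° V = -63.1 + j45.34 V.
Step 6 — Ohm's law: I = V / Z_total = (-63.1 + j45.34) / (4475 + j0.3307) = -0.0141 + j0.01013 A.
Step 7 — Convert to polar: |I| = 0.01736 A, ∠I = 144.3°.

I = 0.01736∠144.3° A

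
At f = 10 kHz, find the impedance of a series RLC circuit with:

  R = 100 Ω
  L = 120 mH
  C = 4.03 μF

Step 1 — Angular frequency: ω = 2π·f = 2π·1e+04 = 6.283e+04 rad/s.
Step 2 — Component impedances:
  R: Z = R = 100 Ω
  L: Z = jωL = j·6.283e+04·0.12 = 0 + j7540 Ω
  C: Z = 1/(jωC) = -j/(ω·C) = 0 - j3.949 Ω
Step 3 — Series combination: Z_total = R + L + C = 100 + j7536 Ω = 7537∠89.2° Ω.

Z = 100 + j7536 Ω = 7537∠89.2° Ω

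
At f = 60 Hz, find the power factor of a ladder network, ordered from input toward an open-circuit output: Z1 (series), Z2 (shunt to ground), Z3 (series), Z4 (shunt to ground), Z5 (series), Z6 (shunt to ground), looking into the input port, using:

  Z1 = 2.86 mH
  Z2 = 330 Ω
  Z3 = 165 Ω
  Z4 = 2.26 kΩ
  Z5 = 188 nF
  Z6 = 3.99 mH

Step 1 — Angular frequency: ω = 2π·f = 2π·60 = 377 rad/s.
Step 2 — Component impedances:
  Z1: Z = jωL = j·377·0.00286 = 0 + j1.078 Ω
  Z2: Z = R = 330 Ω
  Z3: Z = R = 165 Ω
  Z4: Z = R = 2260 Ω
  Z5: Z = 1/(jωC) = -j/(ω·C) = 0 - j1.411e+04 Ω
  Z6: Z = jωL = j·377·0.00399 = 0 + j1.504 Ω
Step 3 — Ladder network (open output): work backward from the far end, alternating series and parallel combinations. Z_in = 290.3 - j4.112 Ω = 290.4∠-0.8° Ω.
Step 4 — Power factor: PF = cos(φ) = Re(Z)/|Z| = 290.32/290.35 = 0.9999.
Step 5 — Type: Im(Z) = -4.112 ⇒ leading (phase φ = -0.8°).

PF = 0.9999 (leading, φ = -0.8°)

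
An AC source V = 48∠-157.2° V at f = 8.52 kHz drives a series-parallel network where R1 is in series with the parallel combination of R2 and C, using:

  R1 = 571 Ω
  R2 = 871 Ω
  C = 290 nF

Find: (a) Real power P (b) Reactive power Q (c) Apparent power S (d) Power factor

Step 1 — Angular frequency: ω = 2π·f = 2π·8520 = 5.353e+04 rad/s.
Step 2 — Component impedances:
  R1: Z = R = 571 Ω
  R2: Z = R = 871 Ω
  C: Z = 1/(jωC) = -j/(ω·C) = 0 - j64.41 Ω
Step 3 — Parallel branch: R2 || C = 1/(1/R2 + 1/C) = 4.738 - j64.06 Ω.
Step 4 — Series with R1: Z_total = R1 + (R2 || C) = 575.7 - j64.06 Ω = 579.3∠-6.3° Ω.
Step 5 — Source phasor: V = 48∠-157.2° V = -44.25 - j18.6 V.
Step 6 — Current: I = V / Z = -0.07237 - j0.04036 A = 0.08286∠-150.9° A.
Step 7 — Complex power: S = V·I* = 3.953 - j0.4398 VA.
Step 8 — Real power: P = Re(S) = 3.953 W.
Step 9 — Reactive power: Q = Im(S) = -0.4398 VAR.
Step 10 — Apparent power: |S| = 3.977 VA.
Step 11 — Power factor: PF = P/|S| = 0.9939 (leading).

(a) P = 3.953 W  (b) Q = -0.4398 VAR  (c) S = 3.977 VA  (d) PF = 0.9939 (leading)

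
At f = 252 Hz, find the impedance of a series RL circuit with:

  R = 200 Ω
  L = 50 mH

Step 1 — Angular frequency: ω = 2π·f = 2π·252 = 1583 rad/s.
Step 2 — Component impedances:
  R: Z = R = 200 Ω
  L: Z = jωL = j·1583·0.05 = 0 + j79.17 Ω
Step 3 — Series combination: Z_total = R + L = 200 + j79.17 Ω = 215.1∠21.6° Ω.

Z = 200 + j79.17 Ω = 215.1∠21.6° Ω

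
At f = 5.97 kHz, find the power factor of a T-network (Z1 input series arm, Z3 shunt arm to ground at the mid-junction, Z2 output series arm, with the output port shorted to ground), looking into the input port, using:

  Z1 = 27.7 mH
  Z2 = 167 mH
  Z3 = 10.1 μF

Step 1 — Angular frequency: ω = 2π·f = 2π·5970 = 3.751e+04 rad/s.
Step 2 — Component impedances:
  Z1: Z = jωL = j·3.751e+04·0.0277 = 0 + j1039 Ω
  Z2: Z = jωL = j·3.751e+04·0.167 = 0 + j6264 Ω
  Z3: Z = 1/(jωC) = -j/(ω·C) = 0 - j2.64 Ω
Step 3 — With the output port shorted to ground, the output series arm Z2 runs from the junction to ground; the shunt arm Z3 also runs from the junction to ground. They appear in parallel: Z3 || Z2 = 0 - j2.641 Ω.
Step 4 — Series with input arm Z1: Z_in = Z1 + (Z3 || Z2) = 0 + j1036 Ω = 1036∠90.0° Ω.
Step 5 — Power factor: PF = cos(φ) = Re(Z)/|Z| = 0/1036 = 0.
Step 6 — Type: Im(Z) = 1036 ⇒ lagging (phase φ = 90.0°).

PF = 0 (lagging, φ = 90.0°)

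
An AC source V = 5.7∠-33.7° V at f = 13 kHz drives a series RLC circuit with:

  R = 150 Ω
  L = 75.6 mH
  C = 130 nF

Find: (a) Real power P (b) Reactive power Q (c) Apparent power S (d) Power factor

Step 1 — Angular frequency: ω = 2π·f = 2π·1.3e+04 = 8.168e+04 rad/s.
Step 2 — Component impedances:
  R: Z = R = 150 Ω
  L: Z = jωL = j·8.168e+04·0.0756 = 0 + j6175 Ω
  C: Z = 1/(jωC) = -j/(ω·C) = 0 - j94.17 Ω
Step 3 — Series combination: Z_total = R + L + C = 150 + j6081 Ω = 6083∠88.6° Ω.
Step 4 — Source phasor: V = 5.7∠-33.7° V = 4.742 - j3.163 V.
Step 5 — Current: I = V / Z = -0.0005005 - j0.0007922 A = 0.0009371∠-122.3° A.
Step 6 — Complex power: S = V·I* = 0.0001317 + j0.00534 VA.
Step 7 — Real power: P = Re(S) = 0.0001317 W.
Step 8 — Reactive power: Q = Im(S) = 0.00534 VAR.
Step 9 — Apparent power: |S| = 0.005341 VA.
Step 10 — Power factor: PF = P/|S| = 0.02466 (lagging).

(a) P = 0.0001317 W  (b) Q = 0.00534 VAR  (c) S = 0.005341 VA  (d) PF = 0.02466 (lagging)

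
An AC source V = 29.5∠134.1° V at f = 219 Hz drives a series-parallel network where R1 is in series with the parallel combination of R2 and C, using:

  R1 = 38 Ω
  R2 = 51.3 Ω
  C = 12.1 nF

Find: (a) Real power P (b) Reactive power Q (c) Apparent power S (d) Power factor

Step 1 — Angular frequency: ω = 2π·f = 2π·219 = 1376 rad/s.
Step 2 — Component impedances:
  R1: Z = R = 38 Ω
  R2: Z = R = 51.3 Ω
  C: Z = 1/(jωC) = -j/(ω·C) = 0 - j6.006e+04 Ω
Step 3 — Parallel branch: R2 || C = 1/(1/R2 + 1/C) = 51.3 - j0.04382 Ω.
Step 4 — Series with R1: Z_total = R1 + (R2 || C) = 89.3 - j0.04382 Ω = 89.3∠-0.0° Ω.
Step 5 — Source phasor: V = 29.5∠134.1° V = -20.53 + j21.18 V.
Step 6 — Current: I = V / Z = -0.23 + j0.2371 A = 0.3303∠134.1° A.
Step 7 — Complex power: S = V·I* = 9.745 - j0.004782 VA.
Step 8 — Real power: P = Re(S) = 9.745 W.
Step 9 — Reactive power: Q = Im(S) = -0.004782 VAR.
Step 10 — Apparent power: |S| = 9.745 VA.
Step 11 — Power factor: PF = P/|S| = 1 (leading).

(a) P = 9.745 W  (b) Q = -0.004782 VAR  (c) S = 9.745 VA  (d) PF = 1 (leading)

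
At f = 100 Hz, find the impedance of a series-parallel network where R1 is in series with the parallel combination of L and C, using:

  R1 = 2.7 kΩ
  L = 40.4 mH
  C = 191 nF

Step 1 — Angular frequency: ω = 2π·f = 2π·100 = 628.3 rad/s.
Step 2 — Component impedances:
  R1: Z = R = 2700 Ω
  L: Z = jωL = j·628.3·0.0404 = 0 + j25.38 Ω
  C: Z = 1/(jωC) = -j/(ω·C) = 0 - j8333 Ω
Step 3 — Parallel branch: L || C = 1/(1/L + 1/C) = 0 + j25.46 Ω.
Step 4 — Series with R1: Z_total = R1 + (L || C) = 2700 + j25.46 Ω = 2700∠0.5° Ω.

Z = 2700 + j25.46 Ω = 2700∠0.5° Ω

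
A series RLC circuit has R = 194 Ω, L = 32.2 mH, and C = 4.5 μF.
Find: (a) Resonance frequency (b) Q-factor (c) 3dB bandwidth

Step 1 — Resonance condition Im(Z)=0 gives ω₀ = 1/√(LC).
Step 2 — ω₀ = 1/√(0.0322·4.5e-06) = 2627 rad/s.
Step 3 — f₀ = ω₀/(2π) = 418.1 Hz.
Step 4 — Series Q: Q = ω₀L/R = 2627·0.0322/194 = 0.436.
Step 5 — 3dB bandwidth: Δω = ω₀/Q = 6025 rad/s; BW = Δω/(2π) = 958.9 Hz.

(a) f₀ = 418.1 Hz  (b) Q = 0.436  (c) BW = 958.9 Hz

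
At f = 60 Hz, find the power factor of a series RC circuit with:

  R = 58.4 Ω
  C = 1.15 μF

Step 1 — Angular frequency: ω = 2π·f = 2π·60 = 377 rad/s.
Step 2 — Component impedances:
  R: Z = R = 58.4 Ω
  C: Z = 1/(jωC) = -j/(ω·C) = 0 - j2307 Ω
Step 3 — Series combination: Z_total = R + C = 58.4 - j2307 Ω = 2307∠-88.5° Ω.
Step 4 — Power factor: PF = cos(φ) = Re(Z)/|Z| = 58.4/2307 = 0.02531.
Step 5 — Type: Im(Z) = -2307 ⇒ leading (phase φ = -88.5°).

PF = 0.02531 (leading, φ = -88.5°)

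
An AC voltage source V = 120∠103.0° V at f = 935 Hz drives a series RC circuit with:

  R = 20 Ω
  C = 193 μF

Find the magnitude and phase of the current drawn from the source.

Step 1 — Angular frequency: ω = 2π·f = 2π·935 = 5875 rad/s.
Step 2 — Component impedances:
  R: Z = R = 20 Ω
  C: Z = 1/(jωC) = -j/(ω·C) = 0 - j0.882 Ω
Step 3 — Series combination: Z_total = R + C = 20 - j0.882 Ω = 20.02∠-2.5° Ω.
Step 4 — Source phasor: V = 120∠103.0° V = -26.99 + j116.9 V.
Step 5 — Ohm's law: I = V / Z_total = (-26.99 + j116.9) / (20 - j0.882) = -1.604 + j5.775 A.
Step 6 — Convert to polar: |I| = 5.994 A, ∠I = 105.5°.

I = 5.994∠105.5° A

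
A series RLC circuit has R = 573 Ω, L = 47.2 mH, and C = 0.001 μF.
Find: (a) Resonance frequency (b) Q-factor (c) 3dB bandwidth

Step 1 — Resonance condition Im(Z)=0 gives ω₀ = 1/√(LC).
Step 2 — ω₀ = 1/√(0.0472·1e-09) = 1.456e+05 rad/s.
Step 3 — f₀ = ω₀/(2π) = 2.317e+04 Hz.
Step 4 — Series Q: Q = ω₀L/R = 1.456e+05·0.0472/573 = 11.99.
Step 5 — 3dB bandwidth: Δω = ω₀/Q = 1.214e+04 rad/s; BW = Δω/(2π) = 1932 Hz.

(a) f₀ = 2.317e+04 Hz  (b) Q = 11.99  (c) BW = 1932 Hz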